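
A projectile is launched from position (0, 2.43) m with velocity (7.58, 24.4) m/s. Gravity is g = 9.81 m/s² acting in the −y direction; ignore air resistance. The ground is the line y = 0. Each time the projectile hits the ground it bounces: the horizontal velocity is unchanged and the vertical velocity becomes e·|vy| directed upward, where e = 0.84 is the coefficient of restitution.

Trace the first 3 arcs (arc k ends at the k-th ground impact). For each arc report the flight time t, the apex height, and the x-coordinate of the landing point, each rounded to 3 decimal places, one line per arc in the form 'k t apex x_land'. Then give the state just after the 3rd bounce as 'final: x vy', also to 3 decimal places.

1 5.072 32.775 38.447
2 4.343 23.126 71.365
3 3.648 16.318 99.015
final: 99.015 15.030

Arc 1: start y=2.430, vy=24.400 → t=5.072, apex=32.775, x_land=38.447, impact vy=-25.358
  bounce: vy ← 0.84·25.358 = 21.301
Arc 2: start y=0.000, vy=21.301 → t=4.343, apex=23.126, x_land=71.365, impact vy=-21.301
  bounce: vy ← 0.84·21.301 = 17.893
Arc 3: start y=0.000, vy=17.893 → t=3.648, apex=16.318, x_land=99.015, impact vy=-17.893
  bounce: vy ← 0.84·17.893 = 15.030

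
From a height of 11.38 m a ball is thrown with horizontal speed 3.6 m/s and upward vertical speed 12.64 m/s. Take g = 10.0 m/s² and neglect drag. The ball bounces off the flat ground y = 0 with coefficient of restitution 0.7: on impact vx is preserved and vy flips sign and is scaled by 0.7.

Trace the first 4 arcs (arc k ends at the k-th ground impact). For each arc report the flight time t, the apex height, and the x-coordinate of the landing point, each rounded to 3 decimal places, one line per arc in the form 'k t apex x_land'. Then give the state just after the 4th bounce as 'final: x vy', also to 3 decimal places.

1 3.232 19.368 11.636
2 2.755 9.491 21.555
3 1.929 4.650 28.499
4 1.350 2.279 33.360
final: 33.360 4.726

Arc 1: start y=11.380, vy=12.640 → t=3.232, apex=19.368, x_land=11.636, impact vy=-19.682
  bounce: vy ← 0.7·19.682 = 13.777
Arc 2: start y=0.000, vy=13.777 → t=2.755, apex=9.491, x_land=21.555, impact vy=-13.777
  bounce: vy ← 0.7·13.777 = 9.644
Arc 3: start y=0.000, vy=9.644 → t=1.929, apex=4.650, x_land=28.499, impact vy=-9.644
  bounce: vy ← 0.7·9.644 = 6.751
Arc 4: start y=0.000, vy=6.751 → t=1.350, apex=2.279, x_land=33.360, impact vy=-6.751
  bounce: vy ← 0.7·6.751 = 4.726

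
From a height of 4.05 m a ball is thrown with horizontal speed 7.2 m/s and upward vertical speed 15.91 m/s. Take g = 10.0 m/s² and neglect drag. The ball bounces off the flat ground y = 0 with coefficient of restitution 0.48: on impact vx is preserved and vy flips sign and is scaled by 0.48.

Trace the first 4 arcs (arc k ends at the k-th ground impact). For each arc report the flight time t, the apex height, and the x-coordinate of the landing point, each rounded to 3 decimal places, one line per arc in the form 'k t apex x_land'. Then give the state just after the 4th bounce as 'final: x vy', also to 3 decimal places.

Arc 1: start y=4.050, vy=15.910 → t=3.419, apex=16.706, x_land=24.616, impact vy=-18.279
  bounce: vy ← 0.48·18.279 = 8.774
Arc 2: start y=0.000, vy=8.774 → t=1.755, apex=3.849, x_land=37.251, impact vy=-8.774
  bounce: vy ← 0.48·8.774 = 4.212
Arc 3: start y=0.000, vy=4.212 → t=0.842, apex=0.887, x_land=43.315, impact vy=-4.212
  bounce: vy ← 0.48·4.212 = 2.022
Arc 4: start y=0.000, vy=2.022 → t=0.404, apex=0.204, x_land=46.226, impact vy=-2.022
  bounce: vy ← 0.48·2.022 = 0.970

1 3.419 16.706 24.616
2 1.755 3.849 37.251
3 0.842 0.887 43.315
4 0.404 0.204 46.226
final: 46.226 0.970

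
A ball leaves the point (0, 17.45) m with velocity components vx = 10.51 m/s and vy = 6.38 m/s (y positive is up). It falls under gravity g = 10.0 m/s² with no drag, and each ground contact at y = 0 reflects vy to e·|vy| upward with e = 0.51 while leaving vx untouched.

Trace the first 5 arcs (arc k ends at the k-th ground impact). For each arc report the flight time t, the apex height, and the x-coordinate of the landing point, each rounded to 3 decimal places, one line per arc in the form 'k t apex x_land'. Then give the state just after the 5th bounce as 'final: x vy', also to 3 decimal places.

Arc 1: start y=17.450, vy=6.380 → t=2.612, apex=19.485, x_land=27.453, impact vy=-19.741
  bounce: vy ← 0.51·19.741 = 10.068
Arc 2: start y=0.000, vy=10.068 → t=2.014, apex=5.068, x_land=48.616, impact vy=-10.068
  bounce: vy ← 0.51·10.068 = 5.135
Arc 3: start y=0.000, vy=5.135 → t=1.027, apex=1.318, x_land=59.409, impact vy=-5.135
  bounce: vy ← 0.51·5.135 = 2.619
Arc 4: start y=0.000, vy=2.619 → t=0.524, apex=0.343, x_land=64.913, impact vy=-2.619
  bounce: vy ← 0.51·2.619 = 1.336
Arc 5: start y=0.000, vy=1.336 → t=0.267, apex=0.089, x_land=67.720, impact vy=-1.336
  bounce: vy ← 0.51·1.336 = 0.681

1 2.612 19.485 27.453
2 2.014 5.068 48.616
3 1.027 1.318 59.409
4 0.524 0.343 64.913
5 0.267 0.089 67.720
final: 67.720 0.681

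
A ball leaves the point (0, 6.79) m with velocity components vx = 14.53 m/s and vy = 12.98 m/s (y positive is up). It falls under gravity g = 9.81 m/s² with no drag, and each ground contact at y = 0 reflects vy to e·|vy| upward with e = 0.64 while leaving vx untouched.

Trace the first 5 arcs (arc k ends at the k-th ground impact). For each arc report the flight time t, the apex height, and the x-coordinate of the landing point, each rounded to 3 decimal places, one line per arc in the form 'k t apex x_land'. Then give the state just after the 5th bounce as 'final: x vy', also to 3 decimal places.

1 3.094 15.377 44.952
2 2.266 6.298 77.882
3 1.450 2.580 98.957
4 0.928 1.057 112.446
5 0.594 0.433 121.078
final: 121.078 1.865

Arc 1: start y=6.790, vy=12.980 → t=3.094, apex=15.377, x_land=44.952, impact vy=-17.370
  bounce: vy ← 0.64·17.370 = 11.116
Arc 2: start y=0.000, vy=11.116 → t=2.266, apex=6.298, x_land=77.882, impact vy=-11.116
  bounce: vy ← 0.64·11.116 = 7.115
Arc 3: start y=0.000, vy=7.115 → t=1.450, apex=2.580, x_land=98.957, impact vy=-7.115
  bounce: vy ← 0.64·7.115 = 4.553
Arc 4: start y=0.000, vy=4.553 → t=0.928, apex=1.057, x_land=112.446, impact vy=-4.553
  bounce: vy ← 0.64·4.553 = 2.914
Arc 5: start y=0.000, vy=2.914 → t=0.594, apex=0.433, x_land=121.078, impact vy=-2.914
  bounce: vy ← 0.64·2.914 = 1.865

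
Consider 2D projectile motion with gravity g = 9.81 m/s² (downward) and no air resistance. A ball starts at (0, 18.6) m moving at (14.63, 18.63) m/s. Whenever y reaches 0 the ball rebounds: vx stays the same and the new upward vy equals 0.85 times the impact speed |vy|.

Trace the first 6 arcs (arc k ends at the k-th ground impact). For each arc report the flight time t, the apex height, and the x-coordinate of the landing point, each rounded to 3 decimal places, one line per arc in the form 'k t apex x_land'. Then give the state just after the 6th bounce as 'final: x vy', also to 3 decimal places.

Arc 1: start y=18.600, vy=18.630 → t=4.619, apex=36.290, x_land=67.578, impact vy=-26.683
  bounce: vy ← 0.85·26.683 = 22.681
Arc 2: start y=0.000, vy=22.681 → t=4.624, apex=26.219, x_land=135.227, impact vy=-22.681
  bounce: vy ← 0.85·22.681 = 19.279
Arc 3: start y=0.000, vy=19.279 → t=3.930, apex=18.944, x_land=192.730, impact vy=-19.279
  bounce: vy ← 0.85·19.279 = 16.387
Arc 4: start y=0.000, vy=16.387 → t=3.341, apex=13.687, x_land=241.607, impact vy=-16.387
  bounce: vy ← 0.85·16.387 = 13.929
Arc 5: start y=0.000, vy=13.929 → t=2.840, apex=9.889, x_land=283.152, impact vy=-13.929
  bounce: vy ← 0.85·13.929 = 11.840
Arc 6: start y=0.000, vy=11.840 → t=2.414, apex=7.145, x_land=318.466, impact vy=-11.840
  bounce: vy ← 0.85·11.840 = 10.064

1 4.619 36.290 67.578
2 4.624 26.219 135.227
3 3.930 18.944 192.730
4 3.341 13.687 241.607
5 2.840 9.889 283.152
6 2.414 7.145 318.466
final: 318.466 10.064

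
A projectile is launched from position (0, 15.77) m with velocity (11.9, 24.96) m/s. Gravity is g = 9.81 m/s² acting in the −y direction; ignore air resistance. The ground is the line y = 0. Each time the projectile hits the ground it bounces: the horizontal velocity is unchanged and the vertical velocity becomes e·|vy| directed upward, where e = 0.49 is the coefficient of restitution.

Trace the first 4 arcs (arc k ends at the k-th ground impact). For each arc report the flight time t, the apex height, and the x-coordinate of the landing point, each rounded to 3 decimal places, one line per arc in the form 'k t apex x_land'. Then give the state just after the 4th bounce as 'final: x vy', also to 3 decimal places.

Arc 1: start y=15.770, vy=24.960 → t=5.657, apex=47.523, x_land=67.319, impact vy=-30.535
  bounce: vy ← 0.49·30.535 = 14.962
Arc 2: start y=0.000, vy=14.962 → t=3.050, apex=11.410, x_land=103.619, impact vy=-14.962
  bounce: vy ← 0.49·14.962 = 7.332
Arc 3: start y=0.000, vy=7.332 → t=1.495, apex=2.740, x_land=121.406, impact vy=-7.332
  bounce: vy ← 0.49·7.332 = 3.592
Arc 4: start y=0.000, vy=3.592 → t=0.732, apex=0.658, x_land=130.121, impact vy=-3.592
  bounce: vy ← 0.49·3.592 = 1.760

1 5.657 47.523 67.319
2 3.050 11.410 103.619
3 1.495 2.740 121.406
4 0.732 0.658 130.121
final: 130.121 1.760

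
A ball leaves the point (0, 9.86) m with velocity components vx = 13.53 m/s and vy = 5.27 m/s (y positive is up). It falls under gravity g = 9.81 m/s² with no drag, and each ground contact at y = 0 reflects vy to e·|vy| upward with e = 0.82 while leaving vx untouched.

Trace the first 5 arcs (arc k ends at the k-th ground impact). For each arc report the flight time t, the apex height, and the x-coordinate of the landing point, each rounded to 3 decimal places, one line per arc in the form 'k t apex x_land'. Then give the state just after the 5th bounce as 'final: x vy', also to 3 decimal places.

Arc 1: start y=9.860, vy=5.270 → t=2.053, apex=11.276, x_land=27.782, impact vy=-14.874
  bounce: vy ← 0.82·14.874 = 12.196
Arc 2: start y=0.000, vy=12.196 → t=2.487, apex=7.582, x_land=61.425, impact vy=-12.196
  bounce: vy ← 0.82·12.196 = 10.001
Arc 3: start y=0.000, vy=10.001 → t=2.039, apex=5.098, x_land=89.012, impact vy=-10.001
  bounce: vy ← 0.82·10.001 = 8.201
Arc 4: start y=0.000, vy=8.201 → t=1.672, apex=3.428, x_land=111.633, impact vy=-8.201
  bounce: vy ← 0.82·8.201 = 6.725
Arc 5: start y=0.000, vy=6.725 → t=1.371, apex=2.305, x_land=130.183, impact vy=-6.725
  bounce: vy ← 0.82·6.725 = 5.514

1 2.053 11.276 27.782
2 2.487 7.582 61.425
3 2.039 5.098 89.012
4 1.672 3.428 111.633
5 1.371 2.305 130.183
final: 130.183 5.514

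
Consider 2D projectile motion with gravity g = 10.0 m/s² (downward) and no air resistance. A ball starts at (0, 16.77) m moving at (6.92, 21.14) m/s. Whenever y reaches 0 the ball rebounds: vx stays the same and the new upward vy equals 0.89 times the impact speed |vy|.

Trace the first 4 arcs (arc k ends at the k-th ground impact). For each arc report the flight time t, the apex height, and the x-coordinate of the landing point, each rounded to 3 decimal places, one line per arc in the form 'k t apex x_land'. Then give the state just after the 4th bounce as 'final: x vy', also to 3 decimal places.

1 4.911 39.115 33.984
2 4.979 30.983 68.436
3 4.431 24.542 99.098
4 3.944 19.439 126.387
final: 126.387 17.549

Arc 1: start y=16.770, vy=21.140 → t=4.911, apex=39.115, x_land=33.984, impact vy=-27.970
  bounce: vy ← 0.89·27.970 = 24.893
Arc 2: start y=0.000, vy=24.893 → t=4.979, apex=30.983, x_land=68.436, impact vy=-24.893
  bounce: vy ← 0.89·24.893 = 22.155
Arc 3: start y=0.000, vy=22.155 → t=4.431, apex=24.542, x_land=99.098, impact vy=-22.155
  bounce: vy ← 0.89·22.155 = 19.718
Arc 4: start y=0.000, vy=19.718 → t=3.944, apex=19.439, x_land=126.387, impact vy=-19.718
  bounce: vy ← 0.89·19.718 = 17.549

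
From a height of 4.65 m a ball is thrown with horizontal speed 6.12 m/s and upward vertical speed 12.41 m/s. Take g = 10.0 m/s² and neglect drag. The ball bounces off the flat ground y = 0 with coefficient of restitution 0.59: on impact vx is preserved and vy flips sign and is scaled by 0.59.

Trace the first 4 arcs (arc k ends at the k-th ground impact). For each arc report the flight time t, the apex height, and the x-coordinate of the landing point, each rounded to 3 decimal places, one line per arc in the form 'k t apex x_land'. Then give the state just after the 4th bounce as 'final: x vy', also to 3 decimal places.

1 2.813 12.350 17.213
2 1.855 4.299 28.563
3 1.094 1.497 35.260
4 0.646 0.521 39.211
final: 39.211 1.904

Arc 1: start y=4.650, vy=12.410 → t=2.813, apex=12.350, x_land=17.213, impact vy=-15.716
  bounce: vy ← 0.59·15.716 = 9.273
Arc 2: start y=0.000, vy=9.273 → t=1.855, apex=4.299, x_land=28.563, impact vy=-9.273
  bounce: vy ← 0.59·9.273 = 5.471
Arc 3: start y=0.000, vy=5.471 → t=1.094, apex=1.497, x_land=35.260, impact vy=-5.471
  bounce: vy ← 0.59·5.471 = 3.228
Arc 4: start y=0.000, vy=3.228 → t=0.646, apex=0.521, x_land=39.211, impact vy=-3.228
  bounce: vy ← 0.59·3.228 = 1.904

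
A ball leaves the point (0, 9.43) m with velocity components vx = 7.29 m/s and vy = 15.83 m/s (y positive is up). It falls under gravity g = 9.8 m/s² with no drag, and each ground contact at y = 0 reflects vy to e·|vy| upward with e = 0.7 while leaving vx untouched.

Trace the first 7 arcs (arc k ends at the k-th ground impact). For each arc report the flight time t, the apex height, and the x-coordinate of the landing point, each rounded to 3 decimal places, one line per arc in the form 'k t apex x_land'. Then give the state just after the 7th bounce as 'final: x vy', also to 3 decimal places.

1 3.745 22.215 27.298
2 2.981 10.885 49.029
3 2.087 5.334 64.241
4 1.461 2.614 74.889
5 1.022 1.281 82.343
6 0.716 0.628 87.560
7 0.501 0.307 91.213
final: 91.213 1.718

Arc 1: start y=9.430, vy=15.830 → t=3.745, apex=22.215, x_land=27.298, impact vy=-20.867
  bounce: vy ← 0.7·20.867 = 14.607
Arc 2: start y=0.000, vy=14.607 → t=2.981, apex=10.885, x_land=49.029, impact vy=-14.607
  bounce: vy ← 0.7·14.607 = 10.225
Arc 3: start y=0.000, vy=10.225 → t=2.087, apex=5.334, x_land=64.241, impact vy=-10.225
  bounce: vy ← 0.7·10.225 = 7.157
Arc 4: start y=0.000, vy=7.157 → t=1.461, apex=2.614, x_land=74.889, impact vy=-7.157
  bounce: vy ← 0.7·7.157 = 5.010
Arc 5: start y=0.000, vy=5.010 → t=1.022, apex=1.281, x_land=82.343, impact vy=-5.010
  bounce: vy ← 0.7·5.010 = 3.507
Arc 6: start y=0.000, vy=3.507 → t=0.716, apex=0.628, x_land=87.560, impact vy=-3.507
  bounce: vy ← 0.7·3.507 = 2.455
Arc 7: start y=0.000, vy=2.455 → t=0.501, apex=0.307, x_land=91.213, impact vy=-2.455
  bounce: vy ← 0.7·2.455 = 1.718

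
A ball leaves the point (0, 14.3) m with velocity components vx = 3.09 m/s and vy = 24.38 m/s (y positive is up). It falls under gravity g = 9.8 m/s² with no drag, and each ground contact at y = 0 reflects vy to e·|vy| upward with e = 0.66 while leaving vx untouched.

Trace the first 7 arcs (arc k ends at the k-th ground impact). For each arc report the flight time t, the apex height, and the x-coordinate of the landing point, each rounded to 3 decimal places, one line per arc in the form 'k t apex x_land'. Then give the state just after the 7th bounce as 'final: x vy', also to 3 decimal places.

1 5.506 44.626 17.012
2 3.984 19.439 29.321
3 2.629 8.468 37.445
4 1.735 3.688 42.807
5 1.145 1.607 46.346
6 0.756 0.700 48.682
7 0.499 0.305 50.223
final: 50.223 1.613

Arc 1: start y=14.300, vy=24.380 → t=5.506, apex=44.626, x_land=17.012, impact vy=-29.575
  bounce: vy ← 0.66·29.575 = 19.519
Arc 2: start y=0.000, vy=19.519 → t=3.984, apex=19.439, x_land=29.321, impact vy=-19.519
  bounce: vy ← 0.66·19.519 = 12.883
Arc 3: start y=0.000, vy=12.883 → t=2.629, apex=8.468, x_land=37.445, impact vy=-12.883
  bounce: vy ← 0.66·12.883 = 8.503
Arc 4: start y=0.000, vy=8.503 → t=1.735, apex=3.688, x_land=42.807, impact vy=-8.503
  bounce: vy ← 0.66·8.503 = 5.612
Arc 5: start y=0.000, vy=5.612 → t=1.145, apex=1.607, x_land=46.346, impact vy=-5.612
  bounce: vy ← 0.66·5.612 = 3.704
Arc 6: start y=0.000, vy=3.704 → t=0.756, apex=0.700, x_land=48.682, impact vy=-3.704
  bounce: vy ← 0.66·3.704 = 2.444
Arc 7: start y=0.000, vy=2.444 → t=0.499, apex=0.305, x_land=50.223, impact vy=-2.444
  bounce: vy ← 0.66·2.444 = 1.613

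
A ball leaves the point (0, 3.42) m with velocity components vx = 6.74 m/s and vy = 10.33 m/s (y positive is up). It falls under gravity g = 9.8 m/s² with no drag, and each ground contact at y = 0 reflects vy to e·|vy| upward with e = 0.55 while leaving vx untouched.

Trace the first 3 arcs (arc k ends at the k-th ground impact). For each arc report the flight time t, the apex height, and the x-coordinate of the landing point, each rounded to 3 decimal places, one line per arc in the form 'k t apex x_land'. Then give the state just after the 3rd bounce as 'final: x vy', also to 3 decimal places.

Arc 1: start y=3.420, vy=10.330 → t=2.399, apex=8.864, x_land=16.170, impact vy=-13.181
  bounce: vy ← 0.55·13.181 = 7.250
Arc 2: start y=0.000, vy=7.250 → t=1.480, apex=2.681, x_land=26.142, impact vy=-7.250
  bounce: vy ← 0.55·7.250 = 3.987
Arc 3: start y=0.000, vy=3.987 → t=0.814, apex=0.811, x_land=31.626, impact vy=-3.987
  bounce: vy ← 0.55·3.987 = 2.193

1 2.399 8.864 16.170
2 1.480 2.681 26.142
3 0.814 0.811 31.626
final: 31.626 2.193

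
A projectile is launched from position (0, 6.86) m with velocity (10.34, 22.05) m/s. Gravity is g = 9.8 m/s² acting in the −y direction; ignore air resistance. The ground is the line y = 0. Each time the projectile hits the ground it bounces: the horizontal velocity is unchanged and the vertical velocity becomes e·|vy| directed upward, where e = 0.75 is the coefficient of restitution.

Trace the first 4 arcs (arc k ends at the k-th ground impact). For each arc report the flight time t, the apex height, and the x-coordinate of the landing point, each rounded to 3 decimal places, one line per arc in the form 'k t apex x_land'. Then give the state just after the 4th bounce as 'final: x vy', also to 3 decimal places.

1 4.792 31.666 49.551
2 3.813 17.812 88.979
3 2.860 10.019 118.551
4 2.145 5.636 140.730
final: 140.730 7.883

Arc 1: start y=6.860, vy=22.050 → t=4.792, apex=31.666, x_land=49.551, impact vy=-24.913
  bounce: vy ← 0.75·24.913 = 18.685
Arc 2: start y=0.000, vy=18.685 → t=3.813, apex=17.812, x_land=88.979, impact vy=-18.685
  bounce: vy ← 0.75·18.685 = 14.014
Arc 3: start y=0.000, vy=14.014 → t=2.860, apex=10.019, x_land=118.551, impact vy=-14.014
  bounce: vy ← 0.75·14.014 = 10.510
Arc 4: start y=0.000, vy=10.510 → t=2.145, apex=5.636, x_land=140.730, impact vy=-10.510
  bounce: vy ← 0.75·10.510 = 7.883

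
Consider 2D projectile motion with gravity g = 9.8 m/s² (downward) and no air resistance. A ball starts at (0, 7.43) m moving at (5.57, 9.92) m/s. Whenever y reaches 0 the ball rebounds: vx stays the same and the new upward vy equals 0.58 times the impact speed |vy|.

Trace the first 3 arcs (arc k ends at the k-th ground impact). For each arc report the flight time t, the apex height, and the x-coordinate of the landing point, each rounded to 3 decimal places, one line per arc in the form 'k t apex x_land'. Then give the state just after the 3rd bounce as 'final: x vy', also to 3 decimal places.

Arc 1: start y=7.430, vy=9.920 → t=2.606, apex=12.451, x_land=14.517, impact vy=-15.622
  bounce: vy ← 0.58·15.622 = 9.061
Arc 2: start y=0.000, vy=9.061 → t=1.849, apex=4.188, x_land=24.816, impact vy=-9.061
  bounce: vy ← 0.58·9.061 = 5.255
Arc 3: start y=0.000, vy=5.255 → t=1.072, apex=1.409, x_land=30.790, impact vy=-5.255
  bounce: vy ← 0.58·5.255 = 3.048

1 2.606 12.451 14.517
2 1.849 4.188 24.816
3 1.072 1.409 30.790
final: 30.790 3.048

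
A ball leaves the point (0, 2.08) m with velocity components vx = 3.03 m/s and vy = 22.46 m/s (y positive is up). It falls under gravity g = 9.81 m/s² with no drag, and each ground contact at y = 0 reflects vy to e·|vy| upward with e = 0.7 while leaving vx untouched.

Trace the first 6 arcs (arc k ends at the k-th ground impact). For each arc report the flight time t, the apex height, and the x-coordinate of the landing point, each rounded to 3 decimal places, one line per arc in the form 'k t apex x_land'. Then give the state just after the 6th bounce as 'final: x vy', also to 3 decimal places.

Arc 1: start y=2.080, vy=22.460 → t=4.670, apex=27.791, x_land=14.150, impact vy=-23.351
  bounce: vy ← 0.7·23.351 = 16.346
Arc 2: start y=0.000, vy=16.346 → t=3.332, apex=13.618, x_land=24.247, impact vy=-16.346
  bounce: vy ← 0.7·16.346 = 11.442
Arc 3: start y=0.000, vy=11.442 → t=2.333, apex=6.673, x_land=31.315, impact vy=-11.442
  bounce: vy ← 0.7·11.442 = 8.009
Arc 4: start y=0.000, vy=8.009 → t=1.633, apex=3.270, x_land=36.263, impact vy=-8.009
  bounce: vy ← 0.7·8.009 = 5.607
Arc 5: start y=0.000, vy=5.607 → t=1.143, apex=1.602, x_land=39.726, impact vy=-5.607
  bounce: vy ← 0.7·5.607 = 3.925
Arc 6: start y=0.000, vy=3.925 → t=0.800, apex=0.785, x_land=42.150, impact vy=-3.925
  bounce: vy ← 0.7·3.925 = 2.747

1 4.670 27.791 14.150
2 3.332 13.618 24.247
3 2.333 6.673 31.315
4 1.633 3.270 36.263
5 1.143 1.602 39.726
6 0.800 0.785 42.150
final: 42.150 2.747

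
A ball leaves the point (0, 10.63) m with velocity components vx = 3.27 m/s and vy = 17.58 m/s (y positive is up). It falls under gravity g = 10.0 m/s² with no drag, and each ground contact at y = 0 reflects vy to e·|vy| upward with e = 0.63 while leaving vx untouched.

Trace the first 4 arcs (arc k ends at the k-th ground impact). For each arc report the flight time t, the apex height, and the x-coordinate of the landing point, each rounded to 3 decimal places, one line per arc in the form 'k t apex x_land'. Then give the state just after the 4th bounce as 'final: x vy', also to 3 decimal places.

Arc 1: start y=10.630, vy=17.580 → t=4.042, apex=26.083, x_land=13.217, impact vy=-22.840
  bounce: vy ← 0.63·22.840 = 14.389
Arc 2: start y=0.000, vy=14.389 → t=2.878, apex=10.352, x_land=22.628, impact vy=-14.389
  bounce: vy ← 0.63·14.389 = 9.065
Arc 3: start y=0.000, vy=9.065 → t=1.813, apex=4.109, x_land=28.556, impact vy=-9.065
  bounce: vy ← 0.63·9.065 = 5.711
Arc 4: start y=0.000, vy=5.711 → t=1.142, apex=1.631, x_land=32.291, impact vy=-5.711
  bounce: vy ← 0.63·5.711 = 3.598

1 4.042 26.083 13.217
2 2.878 10.352 22.628
3 1.813 4.109 28.556
4 1.142 1.631 32.291
final: 32.291 3.598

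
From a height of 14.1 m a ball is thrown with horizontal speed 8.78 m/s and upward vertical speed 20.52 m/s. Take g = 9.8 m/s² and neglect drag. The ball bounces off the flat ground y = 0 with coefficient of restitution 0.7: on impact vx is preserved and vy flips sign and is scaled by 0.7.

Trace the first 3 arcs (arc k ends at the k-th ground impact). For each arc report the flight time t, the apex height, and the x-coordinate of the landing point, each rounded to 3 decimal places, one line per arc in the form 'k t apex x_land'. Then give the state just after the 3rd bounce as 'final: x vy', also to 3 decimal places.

Arc 1: start y=14.100, vy=20.520 → t=4.789, apex=35.583, x_land=42.044, impact vy=-26.409
  bounce: vy ← 0.7·26.409 = 18.486
Arc 2: start y=0.000, vy=18.486 → t=3.773, apex=17.436, x_land=75.169, impact vy=-18.486
  bounce: vy ← 0.7·18.486 = 12.940
Arc 3: start y=0.000, vy=12.940 → t=2.641, apex=8.544, x_land=98.356, impact vy=-12.940
  bounce: vy ← 0.7·12.940 = 9.058

1 4.789 35.583 42.044
2 3.773 17.436 75.169
3 2.641 8.544 98.356
final: 98.356 9.058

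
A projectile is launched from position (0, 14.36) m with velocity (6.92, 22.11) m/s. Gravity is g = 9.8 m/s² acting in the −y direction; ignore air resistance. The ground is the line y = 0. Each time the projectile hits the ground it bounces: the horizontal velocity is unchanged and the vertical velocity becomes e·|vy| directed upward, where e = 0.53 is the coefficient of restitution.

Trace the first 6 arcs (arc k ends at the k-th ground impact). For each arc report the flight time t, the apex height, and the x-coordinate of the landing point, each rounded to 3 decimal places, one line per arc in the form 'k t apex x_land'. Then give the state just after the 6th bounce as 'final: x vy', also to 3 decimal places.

Arc 1: start y=14.360, vy=22.110 → t=5.088, apex=39.301, x_land=35.210, impact vy=-27.754
  bounce: vy ← 0.53·27.754 = 14.710
Arc 2: start y=0.000, vy=14.710 → t=3.002, apex=11.040, x_land=55.984, impact vy=-14.710
  bounce: vy ← 0.53·14.710 = 7.796
Arc 3: start y=0.000, vy=7.796 → t=1.591, apex=3.101, x_land=66.994, impact vy=-7.796
  bounce: vy ← 0.53·7.796 = 4.132
Arc 4: start y=0.000, vy=4.132 → t=0.843, apex=0.871, x_land=72.830, impact vy=-4.132
  bounce: vy ← 0.53·4.132 = 2.190
Arc 5: start y=0.000, vy=2.190 → t=0.447, apex=0.245, x_land=75.923, impact vy=-2.190
  bounce: vy ← 0.53·2.190 = 1.161
Arc 6: start y=0.000, vy=1.161 → t=0.237, apex=0.069, x_land=77.562, impact vy=-1.161
  bounce: vy ← 0.53·1.161 = 0.615

1 5.088 39.301 35.210
2 3.002 11.040 55.984
3 1.591 3.101 66.994
4 0.843 0.871 72.830
5 0.447 0.245 75.923
6 0.237 0.069 77.562
final: 77.562 0.615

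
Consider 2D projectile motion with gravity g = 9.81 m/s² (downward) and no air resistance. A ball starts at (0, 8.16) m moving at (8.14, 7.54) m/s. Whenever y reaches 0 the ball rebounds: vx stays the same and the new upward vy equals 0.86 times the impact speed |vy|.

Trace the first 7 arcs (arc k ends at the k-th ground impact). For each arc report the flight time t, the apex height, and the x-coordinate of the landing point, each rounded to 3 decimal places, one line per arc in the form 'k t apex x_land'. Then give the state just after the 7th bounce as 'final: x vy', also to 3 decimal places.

Arc 1: start y=8.160, vy=7.540 → t=2.270, apex=11.058, x_land=18.478, impact vy=-14.729
  bounce: vy ← 0.86·14.729 = 12.667
Arc 2: start y=0.000, vy=12.667 → t=2.582, apex=8.178, x_land=39.500, impact vy=-12.667
  bounce: vy ← 0.86·12.667 = 10.894
Arc 3: start y=0.000, vy=10.894 → t=2.221, apex=6.049, x_land=57.578, impact vy=-10.894
  bounce: vy ← 0.86·10.894 = 9.369
Arc 4: start y=0.000, vy=9.369 → t=1.910, apex=4.474, x_land=73.126, impact vy=-9.369
  bounce: vy ← 0.86·9.369 = 8.057
Arc 5: start y=0.000, vy=8.057 → t=1.643, apex=3.309, x_land=86.497, impact vy=-8.057
  bounce: vy ← 0.86·8.057 = 6.929
Arc 6: start y=0.000, vy=6.929 → t=1.413, apex=2.447, x_land=97.996, impact vy=-6.929
  bounce: vy ← 0.86·6.929 = 5.959
Arc 7: start y=0.000, vy=5.959 → t=1.215, apex=1.810, x_land=107.885, impact vy=-5.959
  bounce: vy ← 0.86·5.959 = 5.125

1 2.270 11.058 18.478
2 2.582 8.178 39.500
3 2.221 6.049 57.578
4 1.910 4.474 73.126
5 1.643 3.309 86.497
6 1.413 2.447 97.996
7 1.215 1.810 107.885
final: 107.885 5.125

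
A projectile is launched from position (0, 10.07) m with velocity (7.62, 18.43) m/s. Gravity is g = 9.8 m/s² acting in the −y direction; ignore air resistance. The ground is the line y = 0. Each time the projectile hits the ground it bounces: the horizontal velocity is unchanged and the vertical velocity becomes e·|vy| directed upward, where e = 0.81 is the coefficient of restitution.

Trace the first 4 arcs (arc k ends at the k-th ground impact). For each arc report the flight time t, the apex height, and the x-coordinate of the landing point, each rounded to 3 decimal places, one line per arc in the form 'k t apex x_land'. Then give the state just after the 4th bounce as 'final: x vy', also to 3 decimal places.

Arc 1: start y=10.070, vy=18.430 → t=4.245, apex=27.400, x_land=32.349, impact vy=-23.174
  bounce: vy ← 0.81·23.174 = 18.771
Arc 2: start y=0.000, vy=18.771 → t=3.831, apex=17.977, x_land=61.540, impact vy=-18.771
  bounce: vy ← 0.81·18.771 = 15.204
Arc 3: start y=0.000, vy=15.204 → t=3.103, apex=11.795, x_land=85.185, impact vy=-15.204
  bounce: vy ← 0.81·15.204 = 12.316
Arc 4: start y=0.000, vy=12.316 → t=2.513, apex=7.739, x_land=104.337, impact vy=-12.316
  bounce: vy ← 0.81·12.316 = 9.976

1 4.245 27.400 32.349
2 3.831 17.977 61.540
3 3.103 11.795 85.185
4 2.513 7.739 104.337
final: 104.337 9.976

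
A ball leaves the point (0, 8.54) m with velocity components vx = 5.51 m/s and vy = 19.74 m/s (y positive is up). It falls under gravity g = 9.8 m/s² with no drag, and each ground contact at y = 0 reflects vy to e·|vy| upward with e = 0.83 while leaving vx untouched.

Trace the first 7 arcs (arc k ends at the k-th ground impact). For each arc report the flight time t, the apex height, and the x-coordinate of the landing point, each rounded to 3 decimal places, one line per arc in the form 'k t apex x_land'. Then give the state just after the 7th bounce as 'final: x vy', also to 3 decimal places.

1 4.423 28.421 24.369
2 3.998 19.579 46.397
3 3.318 13.488 64.681
4 2.754 9.292 79.856
5 2.286 6.401 92.451
6 1.897 4.410 102.906
7 1.575 3.038 111.583
final: 111.583 6.405

Arc 1: start y=8.540, vy=19.740 → t=4.423, apex=28.421, x_land=24.369, impact vy=-23.602
  bounce: vy ← 0.83·23.602 = 19.590
Arc 2: start y=0.000, vy=19.590 → t=3.998, apex=19.579, x_land=46.397, impact vy=-19.590
  bounce: vy ← 0.83·19.590 = 16.259
Arc 3: start y=0.000, vy=16.259 → t=3.318, apex=13.488, x_land=64.681, impact vy=-16.259
  bounce: vy ← 0.83·16.259 = 13.495
Arc 4: start y=0.000, vy=13.495 → t=2.754, apex=9.292, x_land=79.856, impact vy=-13.495
  bounce: vy ← 0.83·13.495 = 11.201
Arc 5: start y=0.000, vy=11.201 → t=2.286, apex=6.401, x_land=92.451, impact vy=-11.201
  bounce: vy ← 0.83·11.201 = 9.297
Arc 6: start y=0.000, vy=9.297 → t=1.897, apex=4.410, x_land=102.906, impact vy=-9.297
  bounce: vy ← 0.83·9.297 = 7.716
Arc 7: start y=0.000, vy=7.716 → t=1.575, apex=3.038, x_land=111.583, impact vy=-7.716
  bounce: vy ← 0.83·7.716 = 6.405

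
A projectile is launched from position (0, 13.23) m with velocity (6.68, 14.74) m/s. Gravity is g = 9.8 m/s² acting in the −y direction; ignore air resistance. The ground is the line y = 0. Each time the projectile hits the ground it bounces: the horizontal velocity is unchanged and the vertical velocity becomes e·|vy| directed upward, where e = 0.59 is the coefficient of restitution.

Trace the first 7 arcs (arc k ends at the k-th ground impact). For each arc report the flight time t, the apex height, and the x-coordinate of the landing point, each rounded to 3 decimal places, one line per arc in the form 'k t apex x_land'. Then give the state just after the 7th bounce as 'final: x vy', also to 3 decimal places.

1 3.732 24.315 24.928
2 2.629 8.464 42.487
3 1.551 2.946 52.846
4 0.915 1.026 58.959
5 0.540 0.357 62.565
6 0.319 0.124 64.693
7 0.188 0.043 65.948
final: 65.948 0.543

Arc 1: start y=13.230, vy=14.740 → t=3.732, apex=24.315, x_land=24.928, impact vy=-21.831
  bounce: vy ← 0.59·21.831 = 12.880
Arc 2: start y=0.000, vy=12.880 → t=2.629, apex=8.464, x_land=42.487, impact vy=-12.880
  bounce: vy ← 0.59·12.880 = 7.599
Arc 3: start y=0.000, vy=7.599 → t=1.551, apex=2.946, x_land=52.846, impact vy=-7.599
  bounce: vy ← 0.59·7.599 = 4.484
Arc 4: start y=0.000, vy=4.484 → t=0.915, apex=1.026, x_land=58.959, impact vy=-4.484
  bounce: vy ← 0.59·4.484 = 2.645
Arc 5: start y=0.000, vy=2.645 → t=0.540, apex=0.357, x_land=62.565, impact vy=-2.645
  bounce: vy ← 0.59·2.645 = 1.561
Arc 6: start y=0.000, vy=1.561 → t=0.319, apex=0.124, x_land=64.693, impact vy=-1.561
  bounce: vy ← 0.59·1.561 = 0.921
Arc 7: start y=0.000, vy=0.921 → t=0.188, apex=0.043, x_land=65.948, impact vy=-0.921
  bounce: vy ← 0.59·0.921 = 0.543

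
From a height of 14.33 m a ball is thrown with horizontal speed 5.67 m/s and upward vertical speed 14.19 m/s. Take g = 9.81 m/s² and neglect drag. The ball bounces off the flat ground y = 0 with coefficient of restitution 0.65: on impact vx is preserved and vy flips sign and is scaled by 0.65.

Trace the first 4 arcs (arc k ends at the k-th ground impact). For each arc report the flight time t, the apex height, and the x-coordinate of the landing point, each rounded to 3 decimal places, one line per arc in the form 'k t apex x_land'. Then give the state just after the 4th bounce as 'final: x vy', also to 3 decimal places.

1 3.686 24.593 20.898
2 2.911 10.390 37.402
3 1.892 4.390 48.131
4 1.230 1.855 55.104
final: 55.104 3.921

Arc 1: start y=14.330, vy=14.190 → t=3.686, apex=24.593, x_land=20.898, impact vy=-21.966
  bounce: vy ← 0.65·21.966 = 14.278
Arc 2: start y=0.000, vy=14.278 → t=2.911, apex=10.390, x_land=37.402, impact vy=-14.278
  bounce: vy ← 0.65·14.278 = 9.281
Arc 3: start y=0.000, vy=9.281 → t=1.892, apex=4.390, x_land=48.131, impact vy=-9.281
  bounce: vy ← 0.65·9.281 = 6.032
Arc 4: start y=0.000, vy=6.032 → t=1.230, apex=1.855, x_land=55.104, impact vy=-6.032
  bounce: vy ← 0.65·6.032 = 3.921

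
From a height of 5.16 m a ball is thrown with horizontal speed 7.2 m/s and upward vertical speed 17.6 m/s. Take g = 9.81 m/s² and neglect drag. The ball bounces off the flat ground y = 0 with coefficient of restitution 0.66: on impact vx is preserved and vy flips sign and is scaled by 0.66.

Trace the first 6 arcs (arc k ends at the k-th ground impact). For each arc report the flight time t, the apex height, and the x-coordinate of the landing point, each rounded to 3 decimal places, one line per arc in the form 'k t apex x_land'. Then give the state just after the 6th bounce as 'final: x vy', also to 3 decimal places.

1 3.861 20.948 27.797
2 2.728 9.125 47.438
3 1.800 3.975 60.400
4 1.188 1.731 68.956
5 0.784 0.754 74.603
6 0.518 0.329 78.329
final: 78.329 1.676

Arc 1: start y=5.160, vy=17.600 → t=3.861, apex=20.948, x_land=27.797, impact vy=-20.273
  bounce: vy ← 0.66·20.273 = 13.380
Arc 2: start y=0.000, vy=13.380 → t=2.728, apex=9.125, x_land=47.438, impact vy=-13.380
  bounce: vy ← 0.66·13.380 = 8.831
Arc 3: start y=0.000, vy=8.831 → t=1.800, apex=3.975, x_land=60.400, impact vy=-8.831
  bounce: vy ← 0.66·8.831 = 5.828
Arc 4: start y=0.000, vy=5.828 → t=1.188, apex=1.731, x_land=68.956, impact vy=-5.828
  bounce: vy ← 0.66·5.828 = 3.847
Arc 5: start y=0.000, vy=3.847 → t=0.784, apex=0.754, x_land=74.603, impact vy=-3.847
  bounce: vy ← 0.66·3.847 = 2.539
Arc 6: start y=0.000, vy=2.539 → t=0.518, apex=0.329, x_land=78.329, impact vy=-2.539
  bounce: vy ← 0.66·2.539 = 1.676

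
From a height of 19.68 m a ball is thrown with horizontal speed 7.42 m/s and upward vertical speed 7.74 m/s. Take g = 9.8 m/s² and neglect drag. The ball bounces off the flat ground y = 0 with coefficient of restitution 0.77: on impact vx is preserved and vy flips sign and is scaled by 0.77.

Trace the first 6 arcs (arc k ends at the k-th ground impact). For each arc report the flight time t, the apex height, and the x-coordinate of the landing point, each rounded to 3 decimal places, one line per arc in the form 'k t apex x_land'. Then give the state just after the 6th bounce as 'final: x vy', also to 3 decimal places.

Arc 1: start y=19.680, vy=7.740 → t=2.944, apex=22.737, x_land=21.844, impact vy=-21.110
  bounce: vy ← 0.77·21.110 = 16.255
Arc 2: start y=0.000, vy=16.255 → t=3.317, apex=13.480, x_land=46.458, impact vy=-16.255
  bounce: vy ← 0.77·16.255 = 12.516
Arc 3: start y=0.000, vy=12.516 → t=2.554, apex=7.993, x_land=65.411, impact vy=-12.516
  bounce: vy ← 0.77·12.516 = 9.637
Arc 4: start y=0.000, vy=9.637 → t=1.967, apex=4.739, x_land=80.005, impact vy=-9.637
  bounce: vy ← 0.77·9.637 = 7.421
Arc 5: start y=0.000, vy=7.421 → t=1.514, apex=2.810, x_land=91.242, impact vy=-7.421
  bounce: vy ← 0.77·7.421 = 5.714
Arc 6: start y=0.000, vy=5.714 → t=1.166, apex=1.666, x_land=99.895, impact vy=-5.714
  bounce: vy ← 0.77·5.714 = 4.400

1 2.944 22.737 21.844
2 3.317 13.480 46.458
3 2.554 7.993 65.411
4 1.967 4.739 80.005
5 1.514 2.810 91.242
6 1.166 1.666 99.895
final: 99.895 4.400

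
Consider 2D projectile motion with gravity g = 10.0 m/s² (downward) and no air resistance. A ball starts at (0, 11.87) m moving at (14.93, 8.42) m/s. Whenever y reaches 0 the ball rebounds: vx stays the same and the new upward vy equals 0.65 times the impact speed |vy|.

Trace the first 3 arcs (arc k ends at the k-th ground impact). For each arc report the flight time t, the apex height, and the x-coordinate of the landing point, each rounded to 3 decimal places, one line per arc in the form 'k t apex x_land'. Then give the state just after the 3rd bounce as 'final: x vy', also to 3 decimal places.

1 2.598 15.415 38.786
2 2.283 6.513 72.865
3 1.484 2.752 95.016
final: 95.016 4.822

Arc 1: start y=11.870, vy=8.420 → t=2.598, apex=15.415, x_land=38.786, impact vy=-17.558
  bounce: vy ← 0.65·17.558 = 11.413
Arc 2: start y=0.000, vy=11.413 → t=2.283, apex=6.513, x_land=72.865, impact vy=-11.413
  bounce: vy ← 0.65·11.413 = 7.418
Arc 3: start y=0.000, vy=7.418 → t=1.484, apex=2.752, x_land=95.016, impact vy=-7.418
  bounce: vy ← 0.65·7.418 = 4.822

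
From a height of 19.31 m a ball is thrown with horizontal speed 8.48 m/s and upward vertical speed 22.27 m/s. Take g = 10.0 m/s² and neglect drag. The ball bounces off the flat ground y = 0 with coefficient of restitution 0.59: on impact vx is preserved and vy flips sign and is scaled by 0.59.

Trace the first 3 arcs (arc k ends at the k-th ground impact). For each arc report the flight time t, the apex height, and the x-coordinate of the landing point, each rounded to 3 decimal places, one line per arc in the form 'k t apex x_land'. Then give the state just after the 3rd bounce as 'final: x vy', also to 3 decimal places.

1 5.197 44.108 44.071
2 3.505 15.354 73.792
3 2.068 5.345 91.326
final: 91.326 6.100

Arc 1: start y=19.310, vy=22.270 → t=5.197, apex=44.108, x_land=44.071, impact vy=-29.701
  bounce: vy ← 0.59·29.701 = 17.524
Arc 2: start y=0.000, vy=17.524 → t=3.505, apex=15.354, x_land=73.792, impact vy=-17.524
  bounce: vy ← 0.59·17.524 = 10.339
Arc 3: start y=0.000, vy=10.339 → t=2.068, apex=5.345, x_land=91.326, impact vy=-10.339
  bounce: vy ← 0.59·10.339 = 6.100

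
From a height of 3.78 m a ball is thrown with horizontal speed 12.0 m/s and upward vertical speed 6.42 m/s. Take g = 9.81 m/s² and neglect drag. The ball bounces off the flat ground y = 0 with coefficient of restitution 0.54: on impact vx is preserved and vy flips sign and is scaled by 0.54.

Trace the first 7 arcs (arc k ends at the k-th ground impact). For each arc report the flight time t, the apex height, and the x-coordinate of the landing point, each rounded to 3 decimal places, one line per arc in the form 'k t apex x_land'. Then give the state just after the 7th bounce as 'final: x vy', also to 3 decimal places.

1 1.749 5.881 20.993
2 1.183 1.715 35.183
3 0.639 0.500 42.846
4 0.345 0.146 46.984
5 0.186 0.043 49.219
6 0.101 0.012 50.425
7 0.054 0.004 51.077
final: 51.077 0.144

Arc 1: start y=3.780, vy=6.420 → t=1.749, apex=5.881, x_land=20.993, impact vy=-10.742
  bounce: vy ← 0.54·10.742 = 5.800
Arc 2: start y=0.000, vy=5.800 → t=1.183, apex=1.715, x_land=35.183, impact vy=-5.800
  bounce: vy ← 0.54·5.800 = 3.132
Arc 3: start y=0.000, vy=3.132 → t=0.639, apex=0.500, x_land=42.846, impact vy=-3.132
  bounce: vy ← 0.54·3.132 = 1.691
Arc 4: start y=0.000, vy=1.691 → t=0.345, apex=0.146, x_land=46.984, impact vy=-1.691
  bounce: vy ← 0.54·1.691 = 0.913
Arc 5: start y=0.000, vy=0.913 → t=0.186, apex=0.043, x_land=49.219, impact vy=-0.913
  bounce: vy ← 0.54·0.913 = 0.493
Arc 6: start y=0.000, vy=0.493 → t=0.101, apex=0.012, x_land=50.425, impact vy=-0.493
  bounce: vy ← 0.54·0.493 = 0.266
Arc 7: start y=0.000, vy=0.266 → t=0.054, apex=0.004, x_land=51.077, impact vy=-0.266
  bounce: vy ← 0.54·0.266 = 0.144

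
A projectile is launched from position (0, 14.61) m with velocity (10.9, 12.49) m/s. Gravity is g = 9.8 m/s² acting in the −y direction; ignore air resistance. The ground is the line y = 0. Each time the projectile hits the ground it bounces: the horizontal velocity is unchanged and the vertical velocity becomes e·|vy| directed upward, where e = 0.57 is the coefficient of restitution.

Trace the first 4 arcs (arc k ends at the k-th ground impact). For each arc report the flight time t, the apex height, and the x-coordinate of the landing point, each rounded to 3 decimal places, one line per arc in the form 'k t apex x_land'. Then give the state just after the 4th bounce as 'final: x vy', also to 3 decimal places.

Arc 1: start y=14.610, vy=12.490 → t=3.421, apex=22.569, x_land=37.285, impact vy=-21.032
  bounce: vy ← 0.57·21.032 = 11.988
Arc 2: start y=0.000, vy=11.988 → t=2.447, apex=7.333, x_land=63.953, impact vy=-11.988
  bounce: vy ← 0.57·11.988 = 6.833
Arc 3: start y=0.000, vy=6.833 → t=1.395, apex=2.382, x_land=79.154, impact vy=-6.833
  bounce: vy ← 0.57·6.833 = 3.895
Arc 4: start y=0.000, vy=3.895 → t=0.795, apex=0.774, x_land=87.818, impact vy=-3.895
  bounce: vy ← 0.57·3.895 = 2.220

1 3.421 22.569 37.285
2 2.447 7.333 63.953
3 1.395 2.382 79.154
4 0.795 0.774 87.818
final: 87.818 2.220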